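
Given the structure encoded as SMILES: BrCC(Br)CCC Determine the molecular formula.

C5H10Br2

Walk through each heavy atom and fill implicit hydrogens from standard valence (C 4, N 3, O 2, S 2, halogen 1):
  atom 1: Br (halogen, monovalent) → 0 H
  atom 2: C, bond orders sum to 2 (valence 4) → 2 H
  atom 3: C, bond orders sum to 3 (valence 4) → 1 H
  atom 4: Br (halogen, monovalent) → 0 H
  atom 5: C, bond orders sum to 2 (valence 4) → 2 H
  atom 6: C, bond orders sum to 2 (valence 4) → 2 H
  atom 7: C, bond orders sum to 1 (valence 4) → 3 H
Totals → C:5, H:10, Br:2.
In Hill order: C5H10Br2.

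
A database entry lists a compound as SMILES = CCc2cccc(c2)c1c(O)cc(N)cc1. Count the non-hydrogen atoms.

Every atom symbol written in the SMILES (organic subset) is one heavy atom; implicit H are not written.
Heavy atoms by element → C:14, N:1, O:1.
Total: 16.

16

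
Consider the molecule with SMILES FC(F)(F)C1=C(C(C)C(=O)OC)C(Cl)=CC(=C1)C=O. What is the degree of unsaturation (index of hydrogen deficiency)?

Molecular formula: C12H10ClF3O3.
DoU = (2C + 2 + N − H − X) / 2, where X is the halogen count and O/S are ignored.
    = (2·12 + 2 + 0 − 10 − 4) / 2 = 12 / 2 = 6.

6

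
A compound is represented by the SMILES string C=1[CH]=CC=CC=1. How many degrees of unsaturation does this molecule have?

4

Molecular formula: C6H6.
DoU = (2C + 2 + N − H − X) / 2, where X is the halogen count and O/S are ignored.
    = (2·6 + 2 + 0 − 6 − 0) / 2 = 8 / 2 = 4.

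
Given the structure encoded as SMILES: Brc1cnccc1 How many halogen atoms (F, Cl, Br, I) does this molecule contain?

1

Halogen atoms appear at heavy-atom position 1 (1×Br).
Halogen count: 1.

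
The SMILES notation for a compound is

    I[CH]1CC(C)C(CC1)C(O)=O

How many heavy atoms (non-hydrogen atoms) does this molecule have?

Every atom symbol written in the SMILES (organic subset) is one heavy atom; implicit H are not written.
Heavy atoms by element → C:8, I:1, O:2.
Total: 11.

11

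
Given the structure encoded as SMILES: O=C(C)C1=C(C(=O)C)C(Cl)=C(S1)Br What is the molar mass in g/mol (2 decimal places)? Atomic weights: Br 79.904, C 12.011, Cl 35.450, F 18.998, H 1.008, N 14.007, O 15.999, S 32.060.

281.55 g/mol

First, the molecular formula is C8H6BrClO2S (counting implicit H from valence).
  Br: 1 × 79.904 = 79.904
  C: 8 × 12.011 = 96.088
  Cl: 1 × 35.450 = 35.450
  H: 6 × 1.008 = 6.048
  O: 2 × 15.999 = 31.998
  S: 1 × 32.060 = 32.060
Sum: 1×79.904 + 8×12.011 + 1×35.450 + 6×1.008 + 2×15.999 + 1×32.060 = 281.548 → 281.55 g/mol.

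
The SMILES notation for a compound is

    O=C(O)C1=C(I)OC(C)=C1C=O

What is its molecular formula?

C7H5IO4

Walk through each heavy atom and fill implicit hydrogens from standard valence (C 4, N 3, O 2, S 2, halogen 1):
  atom 1: O, bond orders sum to 2 (valence 2) → 0 H
  atom 2: C, bond orders sum to 4 (valence 4) → 0 H
  atom 3: O, bond orders sum to 1 (valence 2) → 1 H
  atom 4: C, bond orders sum to 4 (valence 4) → 0 H
  atom 5: C, bond orders sum to 4 (valence 4) → 0 H
  atom 6: I (halogen, monovalent) → 0 H
  atom 7: O, bond orders sum to 2 (valence 2) → 0 H
  atom 8: C, bond orders sum to 4 (valence 4) → 0 H
  atom 9: C, bond orders sum to 1 (valence 4) → 3 H
  atom 10: C, bond orders sum to 4 (valence 4) → 0 H
  atom 11: C, bond orders sum to 3 (valence 4) → 1 H
  atom 12: O, bond orders sum to 2 (valence 2) → 0 H
Totals → C:7, H:5, I:1, O:4.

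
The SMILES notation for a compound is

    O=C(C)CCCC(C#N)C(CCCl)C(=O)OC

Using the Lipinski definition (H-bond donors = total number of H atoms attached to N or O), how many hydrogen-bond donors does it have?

0

Donors: find every N or O and count the H atoms it carries.
  atom 1 (O): bond orders sum to 2 → 0 H
  atom 9 (N): bond orders sum to 3 → 0 H
  atom 15 (O): bond orders sum to 2 → 0 H
  atom 16 (O): bond orders sum to 2 → 0 H
Lipinski HBD = 0.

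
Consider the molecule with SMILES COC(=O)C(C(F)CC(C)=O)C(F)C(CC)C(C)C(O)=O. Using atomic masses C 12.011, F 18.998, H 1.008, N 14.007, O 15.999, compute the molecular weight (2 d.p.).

308.32 g/mol

First, the molecular formula is C14H22F2O5 (counting implicit H from valence).
  C: 14 × 12.011 = 168.154
  F: 2 × 18.998 = 37.996
  H: 22 × 1.008 = 22.176
  O: 5 × 15.999 = 79.995
Sum: 14×12.011 + 2×18.998 + 22×1.008 + 5×15.999 = 308.321 → 308.32 g/mol.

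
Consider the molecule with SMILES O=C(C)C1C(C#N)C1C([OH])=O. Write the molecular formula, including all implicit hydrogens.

Walk through each heavy atom and fill implicit hydrogens from standard valence (C 4, N 3, O 2, S 2, halogen 1):
  atom 1: O, bond orders sum to 2 (valence 2) → 0 H
  atom 2: C, bond orders sum to 4 (valence 4) → 0 H
  atom 3: C, bond orders sum to 1 (valence 4) → 3 H
  atom 4: C, bond orders sum to 3 (valence 4) → 1 H
  atom 5: C, bond orders sum to 3 (valence 4) → 1 H
  atom 6: C, bond orders sum to 4 (valence 4) → 0 H
  atom 7: N, bond orders sum to 3 (valence 3) → 0 H
  atom 8: C, bond orders sum to 3 (valence 4) → 1 H
  atom 9: C, bond orders sum to 4 (valence 4) → 0 H
  atom 10: O with explicit H count 1
  atom 11: O, bond orders sum to 2 (valence 2) → 0 H
Totals → C:7, H:7, N:1, O:3.
In Hill order: C7H7NO3.

C7H7NO3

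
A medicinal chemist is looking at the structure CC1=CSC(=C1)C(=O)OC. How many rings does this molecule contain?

1

In SMILES, each pair of matching ring-closure digits denotes one ring-closing bond; the number of such bonds equals the number of independent rings.
Ring-closure bonds here: 1.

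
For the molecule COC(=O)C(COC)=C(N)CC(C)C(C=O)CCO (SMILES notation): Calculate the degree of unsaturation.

Degree of unsaturation = (number of rings) + (number of π bonds).
Ring closures in the SMILES: 0.
π bonds: 3 double bonds (each 1 DoU) → 3 DoU from unsaturation.
Total DoU = 0 + 3 = 3.

3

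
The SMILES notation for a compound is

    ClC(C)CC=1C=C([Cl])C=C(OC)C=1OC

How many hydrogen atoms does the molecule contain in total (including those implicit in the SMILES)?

14

Walk through each heavy atom and fill implicit hydrogens from standard valence (C 4, N 3, O 2, S 2, halogen 1):
  atom 1: Cl (halogen, monovalent) → 0 H
  atom 2: C, bond orders sum to 3 (valence 4) → 1 H
  atom 3: C, bond orders sum to 1 (valence 4) → 3 H
  atom 4: C, bond orders sum to 2 (valence 4) → 2 H
  atom 5: C, bond orders sum to 4 (valence 4) → 0 H
  atom 6: C, bond orders sum to 3 (valence 4) → 1 H
  atom 7: C, bond orders sum to 4 (valence 4) → 0 H
  atom 8: Cl with explicit H count 0
  atom 9: C, bond orders sum to 3 (valence 4) → 1 H
  atom 10: C, bond orders sum to 4 (valence 4) → 0 H
  atom 11: O, bond orders sum to 2 (valence 2) → 0 H
  atom 12: C, bond orders sum to 1 (valence 4) → 3 H
  atom 13: C, bond orders sum to 4 (valence 4) → 0 H
  atom 14: O, bond orders sum to 2 (valence 2) → 0 H
  atom 15: C, bond orders sum to 1 (valence 4) → 3 H
Total hydrogens: 14.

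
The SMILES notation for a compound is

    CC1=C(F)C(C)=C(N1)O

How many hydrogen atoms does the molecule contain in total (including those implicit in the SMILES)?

Walk through each heavy atom and fill implicit hydrogens from standard valence (C 4, N 3, O 2, S 2, halogen 1):
  atom 1: C, bond orders sum to 1 (valence 4) → 3 H
  atom 2: C, bond orders sum to 4 (valence 4) → 0 H
  atom 3: C, bond orders sum to 4 (valence 4) → 0 H
  atom 4: F (halogen, monovalent) → 0 H
  atom 5: C, bond orders sum to 4 (valence 4) → 0 H
  atom 6: C, bond orders sum to 1 (valence 4) → 3 H
  atom 7: C, bond orders sum to 4 (valence 4) → 0 H
  atom 8: N, bond orders sum to 2 (valence 3) → 1 H
  atom 9: O, bond orders sum to 1 (valence 2) → 1 H
Total hydrogens: 8.

8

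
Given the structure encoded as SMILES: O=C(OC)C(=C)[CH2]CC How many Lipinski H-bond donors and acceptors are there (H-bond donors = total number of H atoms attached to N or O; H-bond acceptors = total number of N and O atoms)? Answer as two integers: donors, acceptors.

0, 2

Donors: find every N or O and count the H atoms it carries.
  atom 1 (O): bond orders sum to 2 → 0 H
  atom 3 (O): bond orders sum to 2 → 0 H
Lipinski HBD = 0.
Acceptors: N atoms = 0, O atoms = 2 → HBA = 2.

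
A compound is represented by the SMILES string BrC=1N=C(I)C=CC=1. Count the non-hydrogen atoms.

8

Every atom symbol written in the SMILES (organic subset) is one heavy atom; implicit H are not written.
Heavy atoms by element → Br:1, C:5, I:1, N:1.
Total: 8.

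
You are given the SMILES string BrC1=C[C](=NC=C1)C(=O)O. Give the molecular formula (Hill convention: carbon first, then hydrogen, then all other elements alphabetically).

Walk through each heavy atom and fill implicit hydrogens from standard valence (C 4, N 3, O 2, S 2, halogen 1):
  atom 1: Br (halogen, monovalent) → 0 H
  atom 2: C, bond orders sum to 4 (valence 4) → 0 H
  atom 3: C, bond orders sum to 3 (valence 4) → 1 H
  atom 4: C with explicit H count 0
  atom 5: N, bond orders sum to 3 (valence 3) → 0 H
  atom 6: C, bond orders sum to 3 (valence 4) → 1 H
  atom 7: C, bond orders sum to 3 (valence 4) → 1 H
  atom 8: C, bond orders sum to 4 (valence 4) → 0 H
  atom 9: O, bond orders sum to 2 (valence 2) → 0 H
  atom 10: O, bond orders sum to 1 (valence 2) → 1 H
Totals → C:6, H:4, Br:1, N:1, O:2.
In Hill order: C6H4BrNO2.

C6H4BrNO2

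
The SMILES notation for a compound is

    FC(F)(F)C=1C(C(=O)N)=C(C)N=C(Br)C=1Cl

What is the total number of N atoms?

Scan the SMILES for N atoms (remember two-letter symbols like Cl and Br are single atoms).
Nitrogen count: 2.

2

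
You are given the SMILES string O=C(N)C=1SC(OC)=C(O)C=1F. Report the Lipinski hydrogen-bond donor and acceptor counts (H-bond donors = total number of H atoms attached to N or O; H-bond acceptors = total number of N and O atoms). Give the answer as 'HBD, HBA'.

Donors: find every N or O and count the H atoms it carries.
  atom 1 (O): bond orders sum to 2 → 0 H
  atom 3 (N): bond orders sum to 1 → 2 H
  atom 7 (O): bond orders sum to 2 → 0 H
  atom 10 (O): bond orders sum to 1 → 1 H
Lipinski HBD = 3.
Acceptors: N atoms = 1, O atoms = 3 → HBA = 4.

3, 4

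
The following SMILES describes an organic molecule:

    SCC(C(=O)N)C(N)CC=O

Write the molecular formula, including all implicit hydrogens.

Walk through each heavy atom and fill implicit hydrogens from standard valence (C 4, N 3, O 2, S 2, halogen 1):
  atom 1: S, bond orders sum to 1 (valence 2) → 1 H
  atom 2: C, bond orders sum to 2 (valence 4) → 2 H
  atom 3: C, bond orders sum to 3 (valence 4) → 1 H
  atom 4: C, bond orders sum to 4 (valence 4) → 0 H
  atom 5: O, bond orders sum to 2 (valence 2) → 0 H
  atom 6: N, bond orders sum to 1 (valence 3) → 2 H
  atom 7: C, bond orders sum to 3 (valence 4) → 1 H
  atom 8: N, bond orders sum to 1 (valence 3) → 2 H
  atom 9: C, bond orders sum to 2 (valence 4) → 2 H
  atom 10: C, bond orders sum to 3 (valence 4) → 1 H
  atom 11: O, bond orders sum to 2 (valence 2) → 0 H
Totals → C:6, H:12, N:2, O:2, S:1.
In Hill order: C6H12N2O2S.

C6H12N2O2S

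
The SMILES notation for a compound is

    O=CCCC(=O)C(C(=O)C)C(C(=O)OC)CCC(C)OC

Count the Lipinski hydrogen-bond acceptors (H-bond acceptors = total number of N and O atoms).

N atoms: 0; O atoms: 6.
Lipinski HBA = 0 + 6 = 6.

6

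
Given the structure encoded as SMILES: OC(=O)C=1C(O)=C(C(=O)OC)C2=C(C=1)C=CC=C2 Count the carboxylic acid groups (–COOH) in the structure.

1

The carboxylic acid motif appears at heavy-atom position 2 in the SMILES.
Other groups present: 1 ester, 1 hydroxyl.
Carboxylic acid count: 1.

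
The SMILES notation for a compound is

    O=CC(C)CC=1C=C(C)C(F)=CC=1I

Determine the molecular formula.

Walk through each heavy atom and fill implicit hydrogens from standard valence (C 4, N 3, O 2, S 2, halogen 1):
  atom 1: O, bond orders sum to 2 (valence 2) → 0 H
  atom 2: C, bond orders sum to 3 (valence 4) → 1 H
  atom 3: C, bond orders sum to 3 (valence 4) → 1 H
  atom 4: C, bond orders sum to 1 (valence 4) → 3 H
  atom 5: C, bond orders sum to 2 (valence 4) → 2 H
  atom 6: C, bond orders sum to 4 (valence 4) → 0 H
  atom 7: C, bond orders sum to 3 (valence 4) → 1 H
  atom 8: C, bond orders sum to 4 (valence 4) → 0 H
  atom 9: C, bond orders sum to 1 (valence 4) → 3 H
  atom 10: C, bond orders sum to 4 (valence 4) → 0 H
  atom 11: F (halogen, monovalent) → 0 H
  atom 12: C, bond orders sum to 3 (valence 4) → 1 H
  atom 13: C, bond orders sum to 4 (valence 4) → 0 H
  atom 14: I (halogen, monovalent) → 0 H
Totals → C:11, H:12, F:1, I:1, O:1.
In Hill order: C11H12FIO.

C11H12FIO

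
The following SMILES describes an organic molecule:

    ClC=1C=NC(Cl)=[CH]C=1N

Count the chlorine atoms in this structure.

Scan the SMILES for Cl atoms (remember two-letter symbols like Cl and Br are single atoms).
Chlorine count: 2.

2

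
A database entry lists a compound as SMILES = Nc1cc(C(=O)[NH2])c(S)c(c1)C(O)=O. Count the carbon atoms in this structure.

8

Count every carbon token in the SMILES (each C, including those in ring-closure positions and inside branches).
Carbon count: 8.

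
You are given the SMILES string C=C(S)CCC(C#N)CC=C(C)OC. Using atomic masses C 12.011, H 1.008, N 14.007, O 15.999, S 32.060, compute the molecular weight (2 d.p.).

First, the molecular formula is C11H17NOS (counting implicit H from valence).
  C: 11 × 12.011 = 132.121
  H: 17 × 1.008 = 17.136
  N: 1 × 14.007 = 14.007
  O: 1 × 15.999 = 15.999
  S: 1 × 32.060 = 32.060
Sum: 11×12.011 + 17×1.008 + 1×14.007 + 1×15.999 + 1×32.060 = 211.323 → 211.32 g/mol.

211.32 g/mol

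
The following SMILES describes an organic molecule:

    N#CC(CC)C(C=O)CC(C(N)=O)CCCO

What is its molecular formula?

Walk through each heavy atom and fill implicit hydrogens from standard valence (C 4, N 3, O 2, S 2, halogen 1):
  atom 1: N, bond orders sum to 3 (valence 3) → 0 H
  atom 2: C, bond orders sum to 4 (valence 4) → 0 H
  atom 3: C, bond orders sum to 3 (valence 4) → 1 H
  atom 4: C, bond orders sum to 2 (valence 4) → 2 H
  atom 5: C, bond orders sum to 1 (valence 4) → 3 H
  atom 6: C, bond orders sum to 3 (valence 4) → 1 H
  atom 7: C, bond orders sum to 3 (valence 4) → 1 H
  atom 8: O, bond orders sum to 2 (valence 2) → 0 H
  atom 9: C, bond orders sum to 2 (valence 4) → 2 H
  atom 10: C, bond orders sum to 3 (valence 4) → 1 H
  atom 11: C, bond orders sum to 4 (valence 4) → 0 H
  atom 12: N, bond orders sum to 1 (valence 3) → 2 H
  atom 13: O, bond orders sum to 2 (valence 2) → 0 H
  atom 14: C, bond orders sum to 2 (valence 4) → 2 H
  atom 15: C, bond orders sum to 2 (valence 4) → 2 H
  atom 16: C, bond orders sum to 2 (valence 4) → 2 H
  atom 17: O, bond orders sum to 1 (valence 2) → 1 H
Totals → C:12, H:20, N:2, O:3.
In Hill order: C12H20N2O3.

C12H20N2O3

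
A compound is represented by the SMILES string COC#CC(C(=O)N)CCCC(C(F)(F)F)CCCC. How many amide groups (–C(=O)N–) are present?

The amide motif appears at heavy-atom position 6 in the SMILES.
Other groups present: 1 alkyne, 1 ether.
Amide count: 1.

1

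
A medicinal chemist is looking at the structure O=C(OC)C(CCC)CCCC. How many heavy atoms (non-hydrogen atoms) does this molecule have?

12

Every atom symbol written in the SMILES (organic subset) is one heavy atom; implicit H are not written.
Heavy atoms by element → C:10, O:2.
Total: 12.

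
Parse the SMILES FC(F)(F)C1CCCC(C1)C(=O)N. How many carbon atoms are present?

8

Count every carbon token in the SMILES (each C, including those in ring-closure positions and inside branches).
Carbon count: 8.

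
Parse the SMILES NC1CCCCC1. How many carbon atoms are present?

6

Count every carbon token in the SMILES (each C, including those in ring-closure positions and inside branches).
Carbon count: 6.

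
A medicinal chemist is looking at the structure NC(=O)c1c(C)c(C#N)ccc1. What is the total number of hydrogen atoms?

8

Walk through each heavy atom and fill implicit hydrogens from standard valence (C 4, N 3, O 2, S 2, halogen 1); for lowercase aromatic atoms, an aromatic c carries 1 H when it has two neighbours and 0 H with three, and aromatic n carries 0 H:
  atom 1: N, bond orders sum to 1 (valence 3) → 2 H
  atom 2: C, bond orders sum to 4 (valence 4) → 0 H
  atom 3: O, bond orders sum to 2 (valence 2) → 0 H
  atom 4: aromatic c, 3 neighbours → 0 H
  atom 5: aromatic c, 3 neighbours → 0 H
  atom 6: C, bond orders sum to 1 (valence 4) → 3 H
  atom 7: aromatic c, 3 neighbours → 0 H
  atom 8: C, bond orders sum to 4 (valence 4) → 0 H
  atom 9: N, bond orders sum to 3 (valence 3) → 0 H
  atom 10: aromatic c, 2 neighbours → 1 H
  atom 11: aromatic c, 2 neighbours → 1 H
  atom 12: aromatic c, 2 neighbours → 1 H
Total hydrogens: 8.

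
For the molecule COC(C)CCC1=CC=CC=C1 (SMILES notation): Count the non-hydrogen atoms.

12

Every atom symbol written in the SMILES (organic subset) is one heavy atom; implicit H are not written.
Heavy atoms by element → C:11, O:1.
Total: 12.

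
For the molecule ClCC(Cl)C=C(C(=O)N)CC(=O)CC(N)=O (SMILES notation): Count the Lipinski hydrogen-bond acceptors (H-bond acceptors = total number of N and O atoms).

N atoms: 2; O atoms: 3.
Lipinski HBA = 2 + 3 = 5.

5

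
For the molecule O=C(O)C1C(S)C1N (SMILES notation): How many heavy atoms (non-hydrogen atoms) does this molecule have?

8

Every atom symbol written in the SMILES (organic subset) is one heavy atom; implicit H are not written.
Heavy atoms by element → C:4, N:1, O:2, S:1.
Total: 8.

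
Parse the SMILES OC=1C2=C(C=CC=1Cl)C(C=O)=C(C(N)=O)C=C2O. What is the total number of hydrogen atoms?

Walk through each heavy atom and fill implicit hydrogens from standard valence (C 4, N 3, O 2, S 2, halogen 1):
  atom 1: O, bond orders sum to 1 (valence 2) → 1 H
  atom 2: C, bond orders sum to 4 (valence 4) → 0 H
  atom 3: C, bond orders sum to 4 (valence 4) → 0 H
  atom 4: C, bond orders sum to 4 (valence 4) → 0 H
  atom 5: C, bond orders sum to 3 (valence 4) → 1 H
  atom 6: C, bond orders sum to 3 (valence 4) → 1 H
  atom 7: C, bond orders sum to 4 (valence 4) → 0 H
  atom 8: Cl (halogen, monovalent) → 0 H
  atom 9: C, bond orders sum to 4 (valence 4) → 0 H
  atom 10: C, bond orders sum to 3 (valence 4) → 1 H
  atom 11: O, bond orders sum to 2 (valence 2) → 0 H
  atom 12: C, bond orders sum to 4 (valence 4) → 0 H
  atom 13: C, bond orders sum to 4 (valence 4) → 0 H
  atom 14: N, bond orders sum to 1 (valence 3) → 2 H
  atom 15: O, bond orders sum to 2 (valence 2) → 0 H
  atom 16: C, bond orders sum to 3 (valence 4) → 1 H
  atom 17: C, bond orders sum to 4 (valence 4) → 0 H
  atom 18: O, bond orders sum to 1 (valence 2) → 1 H
Total hydrogens: 8.

8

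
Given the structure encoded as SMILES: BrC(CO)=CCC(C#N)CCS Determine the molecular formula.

Walk through each heavy atom and fill implicit hydrogens from standard valence (C 4, N 3, O 2, S 2, halogen 1):
  atom 1: Br (halogen, monovalent) → 0 H
  atom 2: C, bond orders sum to 4 (valence 4) → 0 H
  atom 3: C, bond orders sum to 2 (valence 4) → 2 H
  atom 4: O, bond orders sum to 1 (valence 2) → 1 H
  atom 5: C, bond orders sum to 3 (valence 4) → 1 H
  atom 6: C, bond orders sum to 2 (valence 4) → 2 H
  atom 7: C, bond orders sum to 3 (valence 4) → 1 H
  atom 8: C, bond orders sum to 4 (valence 4) → 0 H
  atom 9: N, bond orders sum to 3 (valence 3) → 0 H
  atom 10: C, bond orders sum to 2 (valence 4) → 2 H
  atom 11: C, bond orders sum to 2 (valence 4) → 2 H
  atom 12: S, bond orders sum to 1 (valence 2) → 1 H
Totals → C:8, H:12, Br:1, N:1, O:1, S:1.

C8H12BrNOS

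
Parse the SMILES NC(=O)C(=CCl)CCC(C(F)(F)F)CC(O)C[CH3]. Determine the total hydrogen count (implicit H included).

17

Walk through each heavy atom and fill implicit hydrogens from standard valence (C 4, N 3, O 2, S 2, halogen 1):
  atom 1: N, bond orders sum to 1 (valence 3) → 2 H
  atom 2: C, bond orders sum to 4 (valence 4) → 0 H
  atom 3: O, bond orders sum to 2 (valence 2) → 0 H
  atom 4: C, bond orders sum to 4 (valence 4) → 0 H
  atom 5: C, bond orders sum to 3 (valence 4) → 1 H
  atom 6: Cl (halogen, monovalent) → 0 H
  atom 7: C, bond orders sum to 2 (valence 4) → 2 H
  atom 8: C, bond orders sum to 2 (valence 4) → 2 H
  atom 9: C, bond orders sum to 3 (valence 4) → 1 H
  atom 10: C, bond orders sum to 4 (valence 4) → 0 H
  atom 11: F (halogen, monovalent) → 0 H
  atom 12: F (halogen, monovalent) → 0 H
  atom 13: F (halogen, monovalent) → 0 H
  atom 14: C, bond orders sum to 2 (valence 4) → 2 H
  atom 15: C, bond orders sum to 3 (valence 4) → 1 H
  atom 16: O, bond orders sum to 1 (valence 2) → 1 H
  atom 17: C, bond orders sum to 2 (valence 4) → 2 H
  atom 18: C with explicit H count 3
Total hydrogens: 17.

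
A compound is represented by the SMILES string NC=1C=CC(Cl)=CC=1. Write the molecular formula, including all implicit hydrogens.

C6H6ClN

Walk through each heavy atom and fill implicit hydrogens from standard valence (C 4, N 3, O 2, S 2, halogen 1):
  atom 1: N, bond orders sum to 1 (valence 3) → 2 H
  atom 2: C, bond orders sum to 4 (valence 4) → 0 H
  atom 3: C, bond orders sum to 3 (valence 4) → 1 H
  atom 4: C, bond orders sum to 3 (valence 4) → 1 H
  atom 5: C, bond orders sum to 4 (valence 4) → 0 H
  atom 6: Cl (halogen, monovalent) → 0 H
  atom 7: C, bond orders sum to 3 (valence 4) → 1 H
  atom 8: C, bond orders sum to 3 (valence 4) → 1 H
Totals → C:6, H:6, Cl:1, N:1.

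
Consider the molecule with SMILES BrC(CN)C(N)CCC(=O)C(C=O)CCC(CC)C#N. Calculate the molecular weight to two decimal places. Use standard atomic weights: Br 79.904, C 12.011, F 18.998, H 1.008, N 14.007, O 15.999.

First, the molecular formula is C14H24BrN3O2 (counting implicit H from valence).
  Br: 1 × 79.904 = 79.904
  C: 14 × 12.011 = 168.154
  H: 24 × 1.008 = 24.192
  N: 3 × 14.007 = 42.021
  O: 2 × 15.999 = 31.998
Sum: 1×79.904 + 14×12.011 + 24×1.008 + 3×14.007 + 2×15.999 = 346.269 → 346.27 g/mol.

346.27 g/mol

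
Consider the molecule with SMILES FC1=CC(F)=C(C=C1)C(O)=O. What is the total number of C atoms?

7

Count every carbon token in the SMILES (each C, including those in ring-closure positions and inside branches).
Carbon count: 7.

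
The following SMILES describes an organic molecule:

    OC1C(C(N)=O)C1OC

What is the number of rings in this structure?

In SMILES, each pair of matching ring-closure digits denotes one ring-closing bond; the number of such bonds equals the number of independent rings.
Ring-closure bonds here: 1.

1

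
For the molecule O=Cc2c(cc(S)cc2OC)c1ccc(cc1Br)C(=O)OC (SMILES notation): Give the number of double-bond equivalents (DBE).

10

Molecular formula: C16H13BrO4S.
DoU = (2C + 2 + N − H − X) / 2, where X is the halogen count and O/S are ignored.
    = (2·16 + 2 + 0 − 13 − 1) / 2 = 20 / 2 = 10.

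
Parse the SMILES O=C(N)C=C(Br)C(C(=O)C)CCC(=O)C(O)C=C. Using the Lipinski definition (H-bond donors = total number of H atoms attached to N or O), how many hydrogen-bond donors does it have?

3

Donors: find every N or O and count the H atoms it carries.
  atom 1 (O): bond orders sum to 2 → 0 H
  atom 3 (N): bond orders sum to 1 → 2 H
  atom 9 (O): bond orders sum to 2 → 0 H
  atom 14 (O): bond orders sum to 2 → 0 H
  atom 16 (O): bond orders sum to 1 → 1 H
Lipinski HBD = 3.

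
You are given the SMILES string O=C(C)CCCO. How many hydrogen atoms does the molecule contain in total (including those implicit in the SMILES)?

Walk through each heavy atom and fill implicit hydrogens from standard valence (C 4, N 3, O 2, S 2, halogen 1):
  atom 1: O, bond orders sum to 2 (valence 2) → 0 H
  atom 2: C, bond orders sum to 4 (valence 4) → 0 H
  atom 3: C, bond orders sum to 1 (valence 4) → 3 H
  atom 4: C, bond orders sum to 2 (valence 4) → 2 H
  atom 5: C, bond orders sum to 2 (valence 4) → 2 H
  atom 6: C, bond orders sum to 2 (valence 4) → 2 H
  atom 7: O, bond orders sum to 1 (valence 2) → 1 H
Total hydrogens: 10.

10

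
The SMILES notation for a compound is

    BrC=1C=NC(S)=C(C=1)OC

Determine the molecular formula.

C6H6BrNOS

Walk through each heavy atom and fill implicit hydrogens from standard valence (C 4, N 3, O 2, S 2, halogen 1):
  atom 1: Br (halogen, monovalent) → 0 H
  atom 2: C, bond orders sum to 4 (valence 4) → 0 H
  atom 3: C, bond orders sum to 3 (valence 4) → 1 H
  atom 4: N, bond orders sum to 3 (valence 3) → 0 H
  atom 5: C, bond orders sum to 4 (valence 4) → 0 H
  atom 6: S, bond orders sum to 1 (valence 2) → 1 H
  atom 7: C, bond orders sum to 4 (valence 4) → 0 H
  atom 8: C, bond orders sum to 3 (valence 4) → 1 H
  atom 9: O, bond orders sum to 2 (valence 2) → 0 H
  atom 10: C, bond orders sum to 1 (valence 4) → 3 H
Totals → C:6, H:6, Br:1, N:1, O:1, S:1.
In Hill order: C6H6BrNOS.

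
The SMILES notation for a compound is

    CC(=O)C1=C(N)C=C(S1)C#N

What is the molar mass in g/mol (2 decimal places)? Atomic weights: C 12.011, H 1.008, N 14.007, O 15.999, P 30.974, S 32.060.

166.20 g/mol

First, the molecular formula is C7H6N2OS (counting implicit H from valence).
  C: 7 × 12.011 = 84.077
  H: 6 × 1.008 = 6.048
  N: 2 × 14.007 = 28.014
  O: 1 × 15.999 = 15.999
  S: 1 × 32.060 = 32.060
Sum: 7×12.011 + 6×1.008 + 2×14.007 + 1×15.999 + 1×32.060 = 166.198 → 166.20 g/mol.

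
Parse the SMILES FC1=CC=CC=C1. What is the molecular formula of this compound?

C6H5F

Walk through each heavy atom and fill implicit hydrogens from standard valence (C 4, N 3, O 2, S 2, halogen 1):
  atom 1: F (halogen, monovalent) → 0 H
  atom 2: C, bond orders sum to 4 (valence 4) → 0 H
  atom 3: C, bond orders sum to 3 (valence 4) → 1 H
  atom 4: C, bond orders sum to 3 (valence 4) → 1 H
  atom 5: C, bond orders sum to 3 (valence 4) → 1 H
  atom 6: C, bond orders sum to 3 (valence 4) → 1 H
  atom 7: C, bond orders sum to 3 (valence 4) → 1 H
Totals → C:6, H:5, F:1.
In Hill order: C6H5F.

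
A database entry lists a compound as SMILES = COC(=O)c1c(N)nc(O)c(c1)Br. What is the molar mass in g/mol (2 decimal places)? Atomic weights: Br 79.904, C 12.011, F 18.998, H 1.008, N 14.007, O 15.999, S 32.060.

First, the molecular formula is C7H7BrN2O3 (counting implicit H from valence).
  Br: 1 × 79.904 = 79.904
  C: 7 × 12.011 = 84.077
  H: 7 × 1.008 = 7.056
  N: 2 × 14.007 = 28.014
  O: 3 × 15.999 = 47.997
Sum: 1×79.904 + 7×12.011 + 7×1.008 + 2×14.007 + 3×15.999 = 247.048 → 247.05 g/mol.

247.05 g/mol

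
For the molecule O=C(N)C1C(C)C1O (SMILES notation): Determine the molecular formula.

C5H9NO2

Walk through each heavy atom and fill implicit hydrogens from standard valence (C 4, N 3, O 2, S 2, halogen 1):
  atom 1: O, bond orders sum to 2 (valence 2) → 0 H
  atom 2: C, bond orders sum to 4 (valence 4) → 0 H
  atom 3: N, bond orders sum to 1 (valence 3) → 2 H
  atom 4: C, bond orders sum to 3 (valence 4) → 1 H
  atom 5: C, bond orders sum to 3 (valence 4) → 1 H
  atom 6: C, bond orders sum to 1 (valence 4) → 3 H
  atom 7: C, bond orders sum to 3 (valence 4) → 1 H
  atom 8: O, bond orders sum to 1 (valence 2) → 1 H
Totals → C:5, H:9, N:1, O:2.
In Hill order: C5H9NO2.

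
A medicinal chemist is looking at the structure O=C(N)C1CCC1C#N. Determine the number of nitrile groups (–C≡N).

1

The nitrile motif appears at heavy-atom position 8 in the SMILES.
Other groups present: 1 amide.
Nitrile count: 1.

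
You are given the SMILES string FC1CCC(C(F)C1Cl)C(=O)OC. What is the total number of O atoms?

Scan the SMILES for O atoms (remember two-letter symbols like Cl and Br are single atoms).
Oxygen count: 2.

2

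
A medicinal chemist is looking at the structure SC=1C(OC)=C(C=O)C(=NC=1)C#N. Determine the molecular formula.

C8H6N2O2S

Walk through each heavy atom and fill implicit hydrogens from standard valence (C 4, N 3, O 2, S 2, halogen 1):
  atom 1: S, bond orders sum to 1 (valence 2) → 1 H
  atom 2: C, bond orders sum to 4 (valence 4) → 0 H
  atom 3: C, bond orders sum to 4 (valence 4) → 0 H
  atom 4: O, bond orders sum to 2 (valence 2) → 0 H
  atom 5: C, bond orders sum to 1 (valence 4) → 3 H
  atom 6: C, bond orders sum to 4 (valence 4) → 0 H
  atom 7: C, bond orders sum to 3 (valence 4) → 1 H
  atom 8: O, bond orders sum to 2 (valence 2) → 0 H
  atom 9: C, bond orders sum to 4 (valence 4) → 0 H
  atom 10: N, bond orders sum to 3 (valence 3) → 0 H
  atom 11: C, bond orders sum to 3 (valence 4) → 1 H
  atom 12: C, bond orders sum to 4 (valence 4) → 0 H
  atom 13: N, bond orders sum to 3 (valence 3) → 0 H
Totals → C:8, H:6, N:2, O:2, S:1.
In Hill order: C8H6N2O2S.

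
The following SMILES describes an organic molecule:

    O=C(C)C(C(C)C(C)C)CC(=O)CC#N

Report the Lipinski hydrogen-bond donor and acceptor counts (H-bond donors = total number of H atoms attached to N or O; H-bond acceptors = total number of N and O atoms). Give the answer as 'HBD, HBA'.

0, 3

Donors: find every N or O and count the H atoms it carries.
  atom 1 (O): bond orders sum to 2 → 0 H
  atom 12 (O): bond orders sum to 2 → 0 H
  atom 15 (N): bond orders sum to 3 → 0 H
Lipinski HBD = 0.
Acceptors: N atoms = 1, O atoms = 2 → HBA = 3.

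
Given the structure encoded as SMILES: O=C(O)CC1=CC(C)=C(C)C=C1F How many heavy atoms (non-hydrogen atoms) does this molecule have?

13

Every atom symbol written in the SMILES (organic subset) is one heavy atom; implicit H are not written.
Heavy atoms by element → C:10, F:1, O:2.
Total: 13.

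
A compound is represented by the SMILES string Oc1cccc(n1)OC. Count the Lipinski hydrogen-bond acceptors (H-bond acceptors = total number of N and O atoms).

N atoms: 1; O atoms: 2.
Lipinski HBA = 1 + 2 = 3.

3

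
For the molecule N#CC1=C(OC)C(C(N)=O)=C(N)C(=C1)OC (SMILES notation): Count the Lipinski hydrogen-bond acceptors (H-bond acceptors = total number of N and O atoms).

N atoms: 3; O atoms: 3.
Lipinski HBA = 3 + 3 = 6.

6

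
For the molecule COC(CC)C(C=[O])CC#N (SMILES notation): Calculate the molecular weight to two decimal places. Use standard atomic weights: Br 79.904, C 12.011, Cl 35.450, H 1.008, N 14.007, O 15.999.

155.20 g/mol

First, the molecular formula is C8H13NO2 (counting implicit H from valence).
  C: 8 × 12.011 = 96.088
  H: 13 × 1.008 = 13.104
  N: 1 × 14.007 = 14.007
  O: 2 × 15.999 = 31.998
Sum: 8×12.011 + 13×1.008 + 1×14.007 + 2×15.999 = 155.197 → 155.20 g/mol.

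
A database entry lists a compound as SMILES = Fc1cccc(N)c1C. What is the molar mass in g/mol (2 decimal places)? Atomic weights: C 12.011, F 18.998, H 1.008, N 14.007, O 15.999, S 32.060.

First, the molecular formula is C7H8FN (counting implicit H from valence).
  C: 7 × 12.011 = 84.077
  F: 1 × 18.998 = 18.998
  H: 8 × 1.008 = 8.064
  N: 1 × 14.007 = 14.007
Sum: 7×12.011 + 1×18.998 + 8×1.008 + 1×14.007 = 125.146 → 125.15 g/mol.

125.15 g/mol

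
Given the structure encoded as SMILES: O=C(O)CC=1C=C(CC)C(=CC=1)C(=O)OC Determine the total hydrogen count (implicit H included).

14

Walk through each heavy atom and fill implicit hydrogens from standard valence (C 4, N 3, O 2, S 2, halogen 1):
  atom 1: O, bond orders sum to 2 (valence 2) → 0 H
  atom 2: C, bond orders sum to 4 (valence 4) → 0 H
  atom 3: O, bond orders sum to 1 (valence 2) → 1 H
  atom 4: C, bond orders sum to 2 (valence 4) → 2 H
  atom 5: C, bond orders sum to 4 (valence 4) → 0 H
  atom 6: C, bond orders sum to 3 (valence 4) → 1 H
  atom 7: C, bond orders sum to 4 (valence 4) → 0 H
  atom 8: C, bond orders sum to 2 (valence 4) → 2 H
  atom 9: C, bond orders sum to 1 (valence 4) → 3 H
  atom 10: C, bond orders sum to 4 (valence 4) → 0 H
  atom 11: C, bond orders sum to 3 (valence 4) → 1 H
  atom 12: C, bond orders sum to 3 (valence 4) → 1 H
  atom 13: C, bond orders sum to 4 (valence 4) → 0 H
  atom 14: O, bond orders sum to 2 (valence 2) → 0 H
  atom 15: O, bond orders sum to 2 (valence 2) → 0 H
  atom 16: C, bond orders sum to 1 (valence 4) → 3 H
Total hydrogens: 14.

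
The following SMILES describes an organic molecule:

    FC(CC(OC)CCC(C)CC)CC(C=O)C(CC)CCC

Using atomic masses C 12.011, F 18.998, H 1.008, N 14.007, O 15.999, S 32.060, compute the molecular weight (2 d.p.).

316.50 g/mol

First, the molecular formula is C19H37FO2 (counting implicit H from valence).
  C: 19 × 12.011 = 228.209
  F: 1 × 18.998 = 18.998
  H: 37 × 1.008 = 37.296
  O: 2 × 15.999 = 31.998
Sum: 19×12.011 + 1×18.998 + 37×1.008 + 2×15.999 = 316.501 → 316.50 g/mol.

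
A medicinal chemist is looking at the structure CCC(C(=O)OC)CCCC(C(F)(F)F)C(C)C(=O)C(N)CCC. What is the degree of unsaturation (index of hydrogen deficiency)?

Molecular formula: C17H30F3NO3.
DoU = (2C + 2 + N − H − X) / 2, where X is the halogen count and O/S are ignored.
    = (2·17 + 2 + 1 − 30 − 3) / 2 = 4 / 2 = 2.

2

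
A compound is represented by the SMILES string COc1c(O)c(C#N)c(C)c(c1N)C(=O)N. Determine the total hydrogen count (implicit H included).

Walk through each heavy atom and fill implicit hydrogens from standard valence (C 4, N 3, O 2, S 2, halogen 1); for lowercase aromatic atoms, an aromatic c carries 1 H when it has two neighbours and 0 H with three, and aromatic n carries 0 H:
  atom 1: C, bond orders sum to 1 (valence 4) → 3 H
  atom 2: O, bond orders sum to 2 (valence 2) → 0 H
  atom 3: aromatic c, 3 neighbours → 0 H
  atom 4: aromatic c, 3 neighbours → 0 H
  atom 5: O, bond orders sum to 1 (valence 2) → 1 H
  atom 6: aromatic c, 3 neighbours → 0 H
  atom 7: C, bond orders sum to 4 (valence 4) → 0 H
  atom 8: N, bond orders sum to 3 (valence 3) → 0 H
  atom 9: aromatic c, 3 neighbours → 0 H
  atom 10: C, bond orders sum to 1 (valence 4) → 3 H
  atom 11: aromatic c, 3 neighbours → 0 H
  atom 12: aromatic c, 3 neighbours → 0 H
  atom 13: N, bond orders sum to 1 (valence 3) → 2 H
  atom 14: C, bond orders sum to 4 (valence 4) → 0 H
  atom 15: O, bond orders sum to 2 (valence 2) → 0 H
  atom 16: N, bond orders sum to 1 (valence 3) → 2 H
Total hydrogens: 11.

11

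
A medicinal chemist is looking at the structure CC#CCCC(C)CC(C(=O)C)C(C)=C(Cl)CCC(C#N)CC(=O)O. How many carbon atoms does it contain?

Count every carbon token in the SMILES (each C, including those in ring-closure positions and inside branches).
Carbon count: 20.

20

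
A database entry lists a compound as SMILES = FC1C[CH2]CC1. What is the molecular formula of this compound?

Walk through each heavy atom and fill implicit hydrogens from standard valence (C 4, N 3, O 2, S 2, halogen 1):
  atom 1: F (halogen, monovalent) → 0 H
  atom 2: C, bond orders sum to 3 (valence 4) → 1 H
  atom 3: C, bond orders sum to 2 (valence 4) → 2 H
  atom 4: C with explicit H count 2
  atom 5: C, bond orders sum to 2 (valence 4) → 2 H
  atom 6: C, bond orders sum to 2 (valence 4) → 2 H
Totals → C:5, H:9, F:1.
In Hill order: C5H9F.

C5H9F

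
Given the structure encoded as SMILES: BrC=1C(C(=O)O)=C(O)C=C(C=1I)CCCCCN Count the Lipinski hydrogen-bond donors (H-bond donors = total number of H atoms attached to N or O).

Donors: find every N or O and count the H atoms it carries.
  atom 5 (O): bond orders sum to 2 → 0 H
  atom 6 (O): bond orders sum to 1 → 1 H
  atom 8 (O): bond orders sum to 1 → 1 H
  atom 18 (N): bond orders sum to 1 → 2 H
Lipinski HBD = 4.

4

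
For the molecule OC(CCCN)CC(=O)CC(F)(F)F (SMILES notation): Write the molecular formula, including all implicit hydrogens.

Walk through each heavy atom and fill implicit hydrogens from standard valence (C 4, N 3, O 2, S 2, halogen 1):
  atom 1: O, bond orders sum to 1 (valence 2) → 1 H
  atom 2: C, bond orders sum to 3 (valence 4) → 1 H
  atom 3: C, bond orders sum to 2 (valence 4) → 2 H
  atom 4: C, bond orders sum to 2 (valence 4) → 2 H
  atom 5: C, bond orders sum to 2 (valence 4) → 2 H
  atom 6: N, bond orders sum to 1 (valence 3) → 2 H
  atom 7: C, bond orders sum to 2 (valence 4) → 2 H
  atom 8: C, bond orders sum to 4 (valence 4) → 0 H
  atom 9: O, bond orders sum to 2 (valence 2) → 0 H
  atom 10: C, bond orders sum to 2 (valence 4) → 2 H
  atom 11: C, bond orders sum to 4 (valence 4) → 0 H
  atom 12: F (halogen, monovalent) → 0 H
  atom 13: F (halogen, monovalent) → 0 H
  atom 14: F (halogen, monovalent) → 0 H
Totals → C:8, H:14, F:3, N:1, O:2.

C8H14F3NO2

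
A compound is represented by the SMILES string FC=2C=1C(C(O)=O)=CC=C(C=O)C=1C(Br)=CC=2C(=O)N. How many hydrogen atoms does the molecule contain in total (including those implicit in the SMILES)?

Walk through each heavy atom and fill implicit hydrogens from standard valence (C 4, N 3, O 2, S 2, halogen 1):
  atom 1: F (halogen, monovalent) → 0 H
  atom 2: C, bond orders sum to 4 (valence 4) → 0 H
  atom 3: C, bond orders sum to 4 (valence 4) → 0 H
  atom 4: C, bond orders sum to 4 (valence 4) → 0 H
  atom 5: C, bond orders sum to 4 (valence 4) → 0 H
  atom 6: O, bond orders sum to 1 (valence 2) → 1 H
  atom 7: O, bond orders sum to 2 (valence 2) → 0 H
  atom 8: C, bond orders sum to 3 (valence 4) → 1 H
  atom 9: C, bond orders sum to 3 (valence 4) → 1 H
  atom 10: C, bond orders sum to 4 (valence 4) → 0 H
  atom 11: C, bond orders sum to 3 (valence 4) → 1 H
  atom 12: O, bond orders sum to 2 (valence 2) → 0 H
  atom 13: C, bond orders sum to 4 (valence 4) → 0 H
  atom 14: C, bond orders sum to 4 (valence 4) → 0 H
  atom 15: Br (halogen, monovalent) → 0 H
  atom 16: C, bond orders sum to 3 (valence 4) → 1 H
  atom 17: C, bond orders sum to 4 (valence 4) → 0 H
  atom 18: C, bond orders sum to 4 (valence 4) → 0 H
  atom 19: O, bond orders sum to 2 (valence 2) → 0 H
  atom 20: N, bond orders sum to 1 (valence 3) → 2 H
Total hydrogens: 7.

7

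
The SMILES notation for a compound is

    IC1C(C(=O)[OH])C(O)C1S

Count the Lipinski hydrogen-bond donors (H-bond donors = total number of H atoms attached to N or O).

2

Donors: find every N or O and count the H atoms it carries.
  atom 5 (O): bond orders sum to 2 → 0 H
  atom 6 (O): bond orders sum to 1 → 1 H
  atom 8 (O): bond orders sum to 1 → 1 H
Lipinski HBD = 2.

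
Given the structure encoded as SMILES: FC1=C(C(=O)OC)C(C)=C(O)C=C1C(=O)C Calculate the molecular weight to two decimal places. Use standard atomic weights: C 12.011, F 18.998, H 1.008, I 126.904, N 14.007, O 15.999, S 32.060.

First, the molecular formula is C11H11FO4 (counting implicit H from valence).
  C: 11 × 12.011 = 132.121
  F: 1 × 18.998 = 18.998
  H: 11 × 1.008 = 11.088
  O: 4 × 15.999 = 63.996
Sum: 11×12.011 + 1×18.998 + 11×1.008 + 4×15.999 = 226.203 → 226.20 g/mol.

226.20 g/mol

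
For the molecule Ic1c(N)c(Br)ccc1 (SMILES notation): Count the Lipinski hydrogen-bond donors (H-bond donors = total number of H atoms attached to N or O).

2

Donors: find every N or O and count the H atoms it carries.
  atom 4 (N): bond orders sum to 1 → 2 H
Lipinski HBD = 2.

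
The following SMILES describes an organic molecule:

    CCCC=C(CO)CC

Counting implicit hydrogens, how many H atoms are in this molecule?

16

Walk through each heavy atom and fill implicit hydrogens from standard valence (C 4, N 3, O 2, S 2, halogen 1):
  atom 1: C, bond orders sum to 1 (valence 4) → 3 H
  atom 2: C, bond orders sum to 2 (valence 4) → 2 H
  atom 3: C, bond orders sum to 2 (valence 4) → 2 H
  atom 4: C, bond orders sum to 3 (valence 4) → 1 H
  atom 5: C, bond orders sum to 4 (valence 4) → 0 H
  atom 6: C, bond orders sum to 2 (valence 4) → 2 H
  atom 7: O, bond orders sum to 1 (valence 2) → 1 H
  atom 8: C, bond orders sum to 2 (valence 4) → 2 H
  atom 9: C, bond orders sum to 1 (valence 4) → 3 H
Total hydrogens: 16.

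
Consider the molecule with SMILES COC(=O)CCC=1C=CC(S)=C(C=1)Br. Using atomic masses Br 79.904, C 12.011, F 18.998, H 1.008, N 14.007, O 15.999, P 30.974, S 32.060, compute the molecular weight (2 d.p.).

275.16 g/mol

First, the molecular formula is C10H11BrO2S (counting implicit H from valence).
  Br: 1 × 79.904 = 79.904
  C: 10 × 12.011 = 120.110
  H: 11 × 1.008 = 11.088
  O: 2 × 15.999 = 31.998
  S: 1 × 32.060 = 32.060
Sum: 1×79.904 + 10×12.011 + 11×1.008 + 2×15.999 + 1×32.060 = 275.160 → 275.16 g/mol.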